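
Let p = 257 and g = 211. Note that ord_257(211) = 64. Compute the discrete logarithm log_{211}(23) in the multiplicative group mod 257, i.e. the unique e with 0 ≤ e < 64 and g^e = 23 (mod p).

29

Successive powers of 211 modulo 257:
  211^0=1  211^1=211  211^2=60  211^3=67  211^4=2  211^5=165
  211^6=120  211^7=134  211^8=4  211^9=73  211^10=240  211^11=11
  211^12=8  211^13=146  211^14=223  211^15=22  211^16=16  211^17=35
  211^18=189  211^19=44  211^20=32  211^21=70  211^22=121  211^23=88
  211^24=64  211^25=140  211^26=242  211^27=176  211^28=128  211^29=23
So 211^29 ≡ 23 (mod 257), giving e = 29.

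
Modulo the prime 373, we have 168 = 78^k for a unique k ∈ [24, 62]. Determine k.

59

Compute 78^24 mod 373 = 41, then multiply by 78 repeatedly:
  78^24=41  78^25=214  78^26=280  78^27=206  78^28=29
  78^29=24  78^30=7  78^31=173  78^32=66  78^33=299
  78^34=196  78^35=368  78^36=356  78^37=166  78^38=266
  78^39=233  78^40=270  78^41=172  78^42=361  78^43=183
  78^44=100  78^45=340  78^46=37  78^47=275  78^48=189
  78^49=195  78^50=290  78^51=240  78^52=70  78^53=238
  78^54=287  78^55=6  78^56=95  78^57=323  78^58=203
  78^59=168
Found 168 at exponent 59.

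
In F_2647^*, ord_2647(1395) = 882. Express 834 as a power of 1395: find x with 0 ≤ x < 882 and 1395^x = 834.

Baby-step giant-step with m = ceil(sqrt(882)) = 30.
Baby table (1395^j mod 2647 for j=0..29):
  0:1  1:1395  2:480  3:2556  4:111  5:1319  6:340  7:487
  8:1733  9:824  10:682  11:1117  12:1779  13:1466  14:1586  15:2225
  16:1591  17:1259  18:1344  19:804  20:1899  21:2105  22:952  23:1893
  24:1676  25:719  26:2439  27:1010  28:746  29:399
Giant step factor: 1395^(-30) ≡ 2114 (mod 2647).
Scan 834·2114^i mod 2647 for i = 0, 1, …:
  i=0: 834   i=1: 174   i=2: 2550   i=3: 1408
  i=4: 1284   i=5: 1201   i=6: 441   i=7: 530
  i=8: 739   i=9: 516     …   i=25: 912
  i=26: 952
Match at i=26, j=22: x = 26·30 + 22 = 802.

802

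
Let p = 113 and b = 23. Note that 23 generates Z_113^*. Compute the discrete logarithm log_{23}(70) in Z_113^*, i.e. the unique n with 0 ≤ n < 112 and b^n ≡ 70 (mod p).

79

Baby-step giant-step with m = ceil(sqrt(112)) = 11.
Baby table (23^j mod 113 for j=0..10):
  0:1  1:23  2:77  3:76  4:53  5:89  6:13  7:73
  8:97  9:84  10:11
Giant step factor: 23^(-11) ≡ 67 (mod 113).
Scan 70·67^i mod 113 for i = 0, 1, …:
  i=0: 70   i=1: 57   i=2: 90   i=3: 41
  i=4: 35   i=5: 85   i=6: 45   i=7: 77
Match at i=7, j=2: n = 7·11 + 2 = 79.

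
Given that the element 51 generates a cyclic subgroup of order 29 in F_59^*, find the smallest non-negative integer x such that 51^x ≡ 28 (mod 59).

Successive powers of 51 modulo 59:
  51^0=1  51^1=51  51^2=5  51^3=19  51^4=25  51^5=36
  51^6=7  51^7=3  51^8=35  51^9=15  51^10=57  51^11=16
  51^12=49  51^13=21  51^14=9  51^15=46  51^16=45  51^17=53
  51^18=48  51^19=29  51^20=4  51^21=27  51^22=20  51^23=17
  51^24=41  51^25=26  51^26=28
So 51^26 ≡ 28 (mod 59), giving x = 26.

26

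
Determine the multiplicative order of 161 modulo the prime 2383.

1191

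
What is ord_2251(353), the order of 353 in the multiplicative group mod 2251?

The order of 353 must divide p − 1 = 2250 = 2 · 3^2 · 5^3.
Divisors: 1, 2, 3, 5, 6, 9, 10, 15, 18, 25, 30, 45, 50, 75, 90, 125, 150, 225, 250, 375, 450, 750, 1125, 2250.
Check each in increasing order: 353^1 ≡ 353;  353^2 ≡ 804;  353^3 ≡ 186;  353^5 ≡ 978;  353^6 ≡ 831;  353^9 ≡ 1498;  353^10 ≡ 2060;  353^15 ≡ 35;  353^18 ≡ 2008;  353^25 ≡ 68;  353^30 ≡ 1225;  353^45 ≡ 106;  353^50 ≡ 122;  353^75 ≡ 1543;  353^90 ≡ 2232;  353^125 ≡ 1413;  353^150 ≡ 1542;  353^225 ≡ 2250;  353^250 ≡ 2183;  353^375 ≡ 709;  353^450 ≡ 1.
Smallest exponent giving 1 is 450.

450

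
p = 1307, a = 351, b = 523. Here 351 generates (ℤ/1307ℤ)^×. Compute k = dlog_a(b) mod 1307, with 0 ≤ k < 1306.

741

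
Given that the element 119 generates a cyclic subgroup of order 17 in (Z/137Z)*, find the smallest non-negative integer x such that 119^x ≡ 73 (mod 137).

5

Successive powers of 119 modulo 137:
  119^0=1  119^1=119  119^2=50  119^3=59  119^4=34  119^5=73
So 119^5 ≡ 73 (mod 137), giving x = 5.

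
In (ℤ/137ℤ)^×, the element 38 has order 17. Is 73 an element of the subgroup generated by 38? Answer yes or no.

73 ∈ ⟨38⟩ iff 73^17 ≡ 1 (mod 137), since |⟨38⟩| = 17.
73^17 mod 137 = 1.
Since 1 = 1, 73 lies in the subgroup.

yes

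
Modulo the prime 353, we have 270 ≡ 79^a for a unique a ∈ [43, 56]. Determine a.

52

Compute 79^43 mod 353 = 350, then multiply by 79 repeatedly:
  79^43=350  79^44=116  79^45=339  79^46=306  79^47=170
  79^48=16  79^49=205  79^50=310  79^51=133  79^52=270
Found 270 at exponent 52.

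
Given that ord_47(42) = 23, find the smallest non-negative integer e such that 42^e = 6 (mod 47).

15

Successive powers of 42 modulo 47:
  42^0=1  42^1=42  42^2=25  42^3=16  42^4=14  42^5=24
  42^6=21  42^7=36  42^8=8  42^9=7  42^10=12  42^11=34
  42^12=18  42^13=4  42^14=27  42^15=6
So 42^15 ≡ 6 (mod 47), giving e = 15.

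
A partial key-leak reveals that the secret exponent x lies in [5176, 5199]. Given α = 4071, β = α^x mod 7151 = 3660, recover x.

5180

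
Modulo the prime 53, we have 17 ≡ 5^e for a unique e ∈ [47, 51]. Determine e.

Compute 5^47 mod 53 = 26, then multiply by 5 repeatedly:
  5^47=26  5^48=24  5^49=14  5^50=17
Found 17 at exponent 50.

50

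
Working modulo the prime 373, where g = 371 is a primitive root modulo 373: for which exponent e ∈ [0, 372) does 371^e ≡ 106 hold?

Baby-step giant-step with m = ceil(sqrt(372)) = 20.
Baby table (371^j mod 373 for j=0..19):
  0:1  1:371  2:4  3:365  4:16  5:341  6:64  7:245
  8:256  9:234  10:278  11:190  12:366  13:14  14:345  15:56
  16:261  17:224  18:298  19:150
Giant step factor: 371^(-20) ≡ 46 (mod 373).
Scan 106·46^i mod 373 for i = 0, 1, …:
  i=0: 106   i=1: 27   i=2: 123   i=3: 63
  i=4: 287   i=5: 147   i=6: 48   i=7: 343
  i=8: 112   i=9: 303     …   i=17: 292
  i=18: 4
Match at i=18, j=2: e = 18·20 + 2 = 362.

362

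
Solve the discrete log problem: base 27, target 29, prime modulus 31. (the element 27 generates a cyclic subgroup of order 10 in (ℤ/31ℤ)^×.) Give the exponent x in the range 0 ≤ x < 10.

Successive powers of 27 modulo 31:
  27^0=1  27^1=27  27^2=16  27^3=29
So 27^3 ≡ 29 (mod 31), giving x = 3.

3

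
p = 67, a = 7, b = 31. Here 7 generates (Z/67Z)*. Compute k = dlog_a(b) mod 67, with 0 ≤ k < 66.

Baby-step giant-step with m = ceil(sqrt(66)) = 9.
Baby table (7^j mod 67 for j=0..8):
  0:1  1:7  2:49  3:8  4:56  5:57  6:64  7:46
  8:54
Giant step factor: 7^(-9) ≡ 53 (mod 67).
Scan 31·53^i mod 67 for i = 0, 1, …:
  i=0: 31   i=1: 35   i=2: 46
Match at i=2, j=7: k = 2·9 + 7 = 25.

25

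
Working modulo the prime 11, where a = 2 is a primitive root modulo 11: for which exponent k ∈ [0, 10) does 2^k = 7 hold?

Successive powers of 2 modulo 11:
  2^0=1  2^1=2  2^2=4  2^3=8  2^4=5  2^5=10
  2^6=9  2^7=7
So 2^7 ≡ 7 (mod 11), giving k = 7.

7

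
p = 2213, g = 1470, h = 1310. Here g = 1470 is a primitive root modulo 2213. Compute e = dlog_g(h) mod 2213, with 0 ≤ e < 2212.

298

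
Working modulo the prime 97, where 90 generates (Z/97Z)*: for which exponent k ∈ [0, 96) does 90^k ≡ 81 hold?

40

Baby-step giant-step with m = ceil(sqrt(96)) = 10.
Baby table (90^j mod 97 for j=0..9):
  0:1  1:90  2:49  3:45  4:73  5:71  6:85  7:84
  8:91  9:42
Giant step factor: 90^(-10) ≡ 32 (mod 97).
Scan 81·32^i mod 97 for i = 0, 1, …:
  i=0: 81   i=1: 70   i=2: 9   i=3: 94
  i=4: 1
Match at i=4, j=0: k = 4·10 + 0 = 40.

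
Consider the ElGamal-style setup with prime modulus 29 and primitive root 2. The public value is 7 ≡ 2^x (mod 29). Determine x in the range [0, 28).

12

Successive powers of 2 modulo 29:
  2^0=1  2^1=2  2^2=4  2^3=8  2^4=16  2^5=3
  2^6=6  2^7=12  2^8=24  2^9=19  2^10=9  2^11=18
  2^12=7
So 2^12 ≡ 7 (mod 29), giving x = 12.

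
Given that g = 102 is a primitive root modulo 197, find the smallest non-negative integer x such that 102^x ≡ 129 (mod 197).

Baby-step giant-step with m = ceil(sqrt(196)) = 14.
Baby table (102^j mod 197 for j=0..13):
  0:1  1:102  2:160  3:166  4:187  5:162  6:173  7:113
  8:100  9:153  10:43  11:52  12:182  13:46
Giant step factor: 102^(-14) ≡ 93 (mod 197).
Scan 129·93^i mod 197 for i = 0, 1, …:
  i=0: 129   i=1: 177   i=2: 110   i=3: 183
  i=4: 77   i=5: 69   i=6: 113
Match at i=6, j=7: x = 6·14 + 7 = 91.

91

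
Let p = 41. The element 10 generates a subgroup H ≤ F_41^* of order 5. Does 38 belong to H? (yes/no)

38 ∈ ⟨10⟩ iff 38^5 ≡ 1 (mod 41), since |⟨10⟩| = 5.
38^5 mod 41 = 3.
Since 3 ≠ 1, 38 does not lie in the subgroup.

no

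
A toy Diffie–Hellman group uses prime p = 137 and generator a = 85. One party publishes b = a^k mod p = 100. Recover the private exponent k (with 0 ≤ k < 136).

Baby-step giant-step with m = ceil(sqrt(136)) = 12.
Baby table (85^j mod 137 for j=0..11):
  0:1  1:85  2:101  3:91  4:63  5:12  6:61  7:116
  8:133  9:71  10:7  11:47
Giant step factor: 85^(-12) ≡ 81 (mod 137).
Scan 100·81^i mod 137 for i = 0, 1, …:
  i=0: 100   i=1: 17   i=2: 7
Match at i=2, j=10: k = 2·12 + 10 = 34.

34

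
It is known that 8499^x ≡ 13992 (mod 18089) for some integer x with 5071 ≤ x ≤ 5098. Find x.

Compute 8499^5071 mod 18089 = 16163, then multiply by 8499 repeatedly:
  8499^5071=16163  8499^5072=1471  8499^5073=2530  8499^5074=12738  8499^5075=15686
  8499^5076=17473  8499^5077=10426  8499^5078=10652  8499^5079=13992
Found 13992 at exponent 5079.

5079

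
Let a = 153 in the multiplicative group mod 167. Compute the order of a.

The order of 153 must divide p − 1 = 166 = 2 · 83.
Divisors: 1, 2, 83, 166.
Check each in increasing order: 153^1 ≡ 153;  153^2 ≡ 29;  153^83 ≡ 166;  153^166 ≡ 1.
Smallest exponent giving 1 is 166.

166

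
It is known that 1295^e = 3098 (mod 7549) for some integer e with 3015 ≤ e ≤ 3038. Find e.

3033

Compute 1295^3015 mod 7549 = 1406, then multiply by 1295 repeatedly:
  1295^3015=1406  1295^3016=1461  1295^3017=4745  1295^3018=7438  1295^3019=7235
  1295^3020=1016  1295^3021=2194  1295^3022=2806  1295^3023=2701  1295^3024=2608
  1295^3025=2957  1295^3026=1972  1295^3027=2178  1295^3028=4733  1295^3029=6996
  1295^3030=1020  1295^3031=7374  1295^3032=7394  1295^3033=3098
Found 3098 at exponent 3033.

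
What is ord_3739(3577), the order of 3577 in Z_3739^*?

1869

The order of 3577 must divide p − 1 = 3738 = 2 · 3 · 7 · 89.
Divisors: 1, 2, 3, 6, 7, 14, 21, 42, 89, 178, 267, 534, 623, 1246, 1869, 3738.
Check each in increasing order: 3577^1 ≡ 3577;  3577^2 ≡ 71;  3577^3 ≡ 3454;  3577^6 ≡ 2706;  3577^7 ≡ 2830;  3577^14 ≡ 3701;  3577^21 ≡ 891;  3577^42 ≡ 1213;  3577^89 ≡ 520;  3577^178 ≡ 1192;  3577^267 ≡ 2905;  3577^534 ≡ 102;  3577^623 ≡ 694;  3577^1246 ≡ 3044;  3577^1869 ≡ 1.
Smallest exponent giving 1 is 1869.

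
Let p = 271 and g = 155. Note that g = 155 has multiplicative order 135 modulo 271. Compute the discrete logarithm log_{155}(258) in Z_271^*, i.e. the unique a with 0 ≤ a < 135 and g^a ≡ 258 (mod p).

Baby-step giant-step with m = ceil(sqrt(135)) = 12.
Baby table (155^j mod 271 for j=0..11):
  0:1  1:155  2:177  3:64  4:164  5:217  6:31  7:198
  8:67  9:87  10:206  11:223
Giant step factor: 155^(-12) ≡ 141 (mod 271).
Scan 258·141^i mod 271 for i = 0, 1, …:
  i=0: 258   i=1: 64
Match at i=1, j=3: a = 1·12 + 3 = 15.

15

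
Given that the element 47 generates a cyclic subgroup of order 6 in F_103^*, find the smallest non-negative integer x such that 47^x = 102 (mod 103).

Successive powers of 47 modulo 103:
  47^0=1  47^1=47  47^2=46  47^3=102
So 47^3 ≡ 102 (mod 103), giving x = 3.

3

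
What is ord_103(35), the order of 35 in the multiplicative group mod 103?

102

The order of 35 must divide p − 1 = 102 = 2 · 3 · 17.
Divisors: 1, 2, 3, 6, 17, 34, 51, 102.
Check each in increasing order: 35^1 ≡ 35;  35^2 ≡ 92;  35^3 ≡ 27;  35^6 ≡ 8;  35^17 ≡ 47;  35^34 ≡ 46;  35^51 ≡ 102;  35^102 ≡ 1.
Smallest exponent giving 1 is 102.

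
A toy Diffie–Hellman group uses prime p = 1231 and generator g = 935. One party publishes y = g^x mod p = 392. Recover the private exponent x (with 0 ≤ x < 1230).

920

Baby-step giant-step with m = ceil(sqrt(1230)) = 36.
Baby table (935^j mod 1231 for j=0..35):
  0:1  1:935  2:215  3:372  4:678  5:1196  6:512  7:1092
  8:521  9:890  10:1225  11:545  12:1172  13:230  14:856  15:210
  16:621  17:834  18:567  19:815  20:36  21:423  22:354  23:1082
  24:1019  25:1202  26:1198  27:1151  28:291  29:34  30:1015  31:1155
  32:338  33:894  34:41  35:174
Giant step factor: 935^(-36) ≡ 143 (mod 1231).
Scan 392·143^i mod 1231 for i = 0, 1, …:
  i=0: 392   i=1: 661   i=2: 967   i=3: 409
  i=4: 630   i=5: 227   i=6: 455   i=7: 1053
  i=8: 397   i=9: 145     …   i=24: 973
  i=25: 36
Match at i=25, j=20: x = 25·36 + 20 = 920.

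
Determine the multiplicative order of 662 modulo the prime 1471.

147

The order of 662 must divide p − 1 = 1470 = 2 · 3 · 5 · 7^2.
Divisors: 1, 2, 3, 5, 6, 7, 10, 14, 15, 21, 30, 35, 42, 49, 70, 98, 105, 147, 210, 245, 294, 490, 735, 1470.
Check each in increasing order: 662^1 ≡ 662;  662^2 ≡ 1357;  662^3 ≡ 1024;  662^5 ≡ 944;  662^6 ≡ 1224;  662^7 ≡ 1238;  662^10 ≡ 1181;  662^14 ≡ 1333;  662^15 ≡ 1317;  662^21 ≡ 1263;  662^30 ≡ 180;  662^35 ≡ 755;  662^42 ≡ 605;  662^49 ≡ 251;  662^70 ≡ 748;  662^98 ≡ 1219;  662^105 ≡ 1347;  662^147 ≡ 1.
Smallest exponent giving 1 is 147.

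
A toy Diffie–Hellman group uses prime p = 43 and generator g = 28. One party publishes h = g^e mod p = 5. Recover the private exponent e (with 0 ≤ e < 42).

Baby-step giant-step with m = ceil(sqrt(42)) = 7.
Baby table (28^j mod 43 for j=0..6):
  0:1  1:28  2:10  3:22  4:14  5:5  6:11
Giant step factor: 28^(-7) ≡ 37 (mod 43).
Scan 5·37^i mod 43 for i = 0, 1, …:
  i=0: 5
Match at i=0, j=5: e = 0·7 + 5 = 5.

5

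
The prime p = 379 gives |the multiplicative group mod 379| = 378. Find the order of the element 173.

The order of 173 must divide p − 1 = 378 = 2 · 3^3 · 7.
Divisors: 1, 2, 3, 6, 7, 9, 14, 18, 21, 27, 42, 54, 63, 126, 189, 378.
Check each in increasing order: 173^1 ≡ 173;  173^2 ≡ 367;  173^3 ≡ 198;  173^6 ≡ 167;  173^7 ≡ 87;  173^9 ≡ 93;  173^14 ≡ 368;  173^18 ≡ 311;  173^21 ≡ 180;  173^27 ≡ 119;  173^42 ≡ 185;  173^54 ≡ 138;  173^63 ≡ 327;  173^126 ≡ 51;  173^189 ≡ 1.
Smallest exponent giving 1 is 189.

189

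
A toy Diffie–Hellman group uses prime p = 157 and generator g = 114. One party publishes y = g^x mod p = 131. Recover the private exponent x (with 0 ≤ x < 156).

7

Baby-step giant-step with m = ceil(sqrt(156)) = 13.
Baby table (114^j mod 157 for j=0..12):
  0:1  1:114  2:122  3:92  4:126  5:77  6:143  7:131
  8:19  9:125  10:120  11:21  12:39
Giant step factor: 114^(-13) ≡ 22 (mod 157).
Scan 131·22^i mod 157 for i = 0, 1, …:
  i=0: 131
Match at i=0, j=7: x = 0·13 + 7 = 7.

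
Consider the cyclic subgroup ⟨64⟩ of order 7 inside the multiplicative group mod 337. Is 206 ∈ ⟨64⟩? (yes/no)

⟨64⟩ has order 7; its elements mod 337 are {1, 8, 52, 64, 79, 175, 295}.
206 is not in this set.

no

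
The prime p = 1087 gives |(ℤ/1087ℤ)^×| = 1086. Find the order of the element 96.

1086

The order of 96 must divide p − 1 = 1086 = 2 · 3 · 181.
Divisors: 1, 2, 3, 6, 181, 362, 543, 1086.
Check each in increasing order: 96^1 ≡ 96;  96^2 ≡ 520;  96^3 ≡ 1005;  96^6 ≡ 202;  96^181 ≡ 258;  96^362 ≡ 257;  96^543 ≡ 1086;  96^1086 ≡ 1.
Smallest exponent giving 1 is 1086.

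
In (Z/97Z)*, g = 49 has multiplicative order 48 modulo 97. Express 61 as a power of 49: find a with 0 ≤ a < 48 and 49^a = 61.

32

Baby-step giant-step with m = ceil(sqrt(48)) = 7.
Baby table (49^j mod 97 for j=0..6):
  0:1  1:49  2:73  3:85  4:91  5:94  6:47
Giant step factor: 49^(-7) ≡ 31 (mod 97).
Scan 61·31^i mod 97 for i = 0, 1, …:
  i=0: 61   i=1: 48   i=2: 33   i=3: 53
  i=4: 91
Match at i=4, j=4: a = 4·7 + 4 = 32.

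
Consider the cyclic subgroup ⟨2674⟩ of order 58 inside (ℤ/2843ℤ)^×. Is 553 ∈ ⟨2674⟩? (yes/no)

no

553 ∈ ⟨2674⟩ iff 553^58 ≡ 1 (mod 2843), since |⟨2674⟩| = 58.
553^58 mod 2843 = 1016.
Since 1016 ≠ 1, 553 does not lie in the subgroup.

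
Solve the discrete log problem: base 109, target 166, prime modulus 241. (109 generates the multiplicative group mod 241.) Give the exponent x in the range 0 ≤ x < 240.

Baby-step giant-step with m = ceil(sqrt(240)) = 16.
Baby table (109^j mod 241 for j=0..15):
  0:1  1:109  2:72  3:136  4:123  5:152  6:180  7:99
  8:187  9:139  10:209  11:127  12:106  13:227  14:161  15:197
Giant step factor: 109^(-16) ≡ 231 (mod 241).
Scan 166·231^i mod 241 for i = 0, 1, …:
  i=0: 166   i=1: 27   i=2: 212   i=3: 49
  i=4: 233   i=5: 80   i=6: 164   i=7: 47
  i=8: 12   i=9: 121   i=10: 236   i=11: 50
  i=12: 223   i=13: 180
Match at i=13, j=6: x = 13·16 + 6 = 214.

214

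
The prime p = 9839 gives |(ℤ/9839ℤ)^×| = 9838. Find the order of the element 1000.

4919

The order of 1000 must divide p − 1 = 9838 = 2 · 4919.
Divisors: 1, 2, 4919, 9838.
Check each in increasing order: 1000^1 ≡ 1000;  1000^2 ≡ 6261;  1000^4919 ≡ 1.
Smallest exponent giving 1 is 4919.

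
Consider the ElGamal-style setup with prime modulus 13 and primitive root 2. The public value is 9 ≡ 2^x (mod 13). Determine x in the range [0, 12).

Successive powers of 2 modulo 13:
  2^0=1  2^1=2  2^2=4  2^3=8  2^4=3  2^5=6
  2^6=12  2^7=11  2^8=9
So 2^8 ≡ 9 (mod 13), giving x = 8.

8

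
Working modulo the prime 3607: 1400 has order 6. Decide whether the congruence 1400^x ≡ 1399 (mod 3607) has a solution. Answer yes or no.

1399 ∈ ⟨1400⟩ iff 1399^6 ≡ 1 (mod 3607), since |⟨1400⟩| = 6.
1399^6 mod 3607 = 1.
Since 1 = 1, 1399 lies in the subgroup.

yes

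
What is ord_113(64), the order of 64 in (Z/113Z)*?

14

The order of 64 must divide p − 1 = 112 = 2^4 · 7.
Divisors: 1, 2, 4, 7, 8, 14, 16, 28, 56, 112.
Check each in increasing order: 64^1 ≡ 64;  64^2 ≡ 28;  64^4 ≡ 106;  64^7 ≡ 112;  64^8 ≡ 49;  64^14 ≡ 1.
Smallest exponent giving 1 is 14.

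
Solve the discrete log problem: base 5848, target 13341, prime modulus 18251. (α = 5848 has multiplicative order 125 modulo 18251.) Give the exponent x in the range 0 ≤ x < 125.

95

Baby-step giant-step with m = ceil(sqrt(125)) = 12.
Baby table (5848^j mod 18251 for j=0..11):
  0:1  1:5848  2:14981  3:4088  4:16065  5:10223  6:12079  7:6622
  8:15085  9:9997  10:4503  11:15602
Giant step factor: 5848^(-12) ≡ 12557 (mod 18251).
Scan 13341·12557^i mod 18251 for i = 0, 1, …:
  i=0: 13341   i=1: 15259   i=2: 8265   i=3: 8419
  i=4: 7591   i=5: 13465   i=6: 2741   i=7: 15602
Match at i=7, j=11: x = 7·12 + 11 = 95.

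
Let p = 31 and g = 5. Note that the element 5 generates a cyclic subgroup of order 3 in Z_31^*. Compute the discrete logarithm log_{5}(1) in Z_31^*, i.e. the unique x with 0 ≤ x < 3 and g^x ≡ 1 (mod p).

Successive powers of 5 modulo 31:
  5^0=1
So 5^0 ≡ 1 (mod 31), giving x = 0.

0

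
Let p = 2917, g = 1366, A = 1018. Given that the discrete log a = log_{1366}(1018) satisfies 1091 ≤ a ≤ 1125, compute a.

1119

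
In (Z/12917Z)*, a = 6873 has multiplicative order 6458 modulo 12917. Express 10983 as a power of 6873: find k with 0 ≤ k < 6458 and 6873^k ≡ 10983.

2809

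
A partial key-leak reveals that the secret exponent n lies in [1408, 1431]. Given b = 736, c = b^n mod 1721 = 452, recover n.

Compute 736^1408 mod 1721 = 586, then multiply by 736 repeatedly:
  736^1408=586  736^1409=1046  736^1410=569  736^1411=581  736^1412=808
  736^1413=943  736^1414=485  736^1415=713  736^1416=1584  736^1417=707
  736^1418=610  736^1419=1500  736^1420=839  736^1421=1386  736^1422=1264
  736^1423=964  736^1424=452
Found 452 at exponent 1424.

1424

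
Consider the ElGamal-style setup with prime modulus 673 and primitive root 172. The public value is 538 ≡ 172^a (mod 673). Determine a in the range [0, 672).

53

Baby-step giant-step with m = ceil(sqrt(672)) = 26.
Baby table (172^j mod 673 for j=0..25):
  0:1  1:172  2:645  3:568  4:111  5:248  6:257  7:459
  8:207  9:608  10:261  11:474  12:95  13:188  14:32  15:120
  16:450  17:5  18:187  19:533  20:148  21:555  22:567  23:612
  24:276  25:362
Giant step factor: 172^(-26) ≡ 439 (mod 673).
Scan 538·439^i mod 673 for i = 0, 1, …:
  i=0: 538   i=1: 632   i=2: 172
Match at i=2, j=1: a = 2·26 + 1 = 53.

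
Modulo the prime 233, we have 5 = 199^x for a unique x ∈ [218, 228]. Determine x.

Compute 199^218 mod 233 = 161, then multiply by 199 repeatedly:
  199^218=161  199^219=118  199^220=182  199^221=103  199^222=226
  199^223=5
Found 5 at exponent 223.

223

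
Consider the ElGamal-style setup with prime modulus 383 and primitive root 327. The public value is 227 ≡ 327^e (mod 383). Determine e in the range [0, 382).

Baby-step giant-step with m = ceil(sqrt(382)) = 20.
Baby table (327^j mod 383 for j=0..19):
  0:1  1:327  2:72  3:181  4:205  5:10  6:206  7:337
  8:278  9:135  10:100  11:145  12:306  13:99  14:201  15:234
  16:301  17:379  18:224  19:95
Giant step factor: 327^(-20) ≡ 228 (mod 383).
Scan 227·228^i mod 383 for i = 0, 1, …:
  i=0: 227   i=1: 51   i=2: 138   i=3: 58
  i=4: 202   i=5: 96   i=6: 57   i=7: 357
  i=8: 200   i=9: 23   i=10: 265   i=11: 289
  i=12: 16   i=13: 201
Match at i=13, j=14: e = 13·20 + 14 = 274.

274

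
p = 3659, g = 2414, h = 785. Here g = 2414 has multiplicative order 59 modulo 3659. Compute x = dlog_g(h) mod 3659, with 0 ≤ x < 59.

Baby-step giant-step with m = ceil(sqrt(59)) = 8.
Baby table (2414^j mod 3659 for j=0..7):
  0:1  1:2414  2:2268  3:1088  4:2929  5:1418  6:1887  7:3422
Giant step factor: 2414^(-8) ≡ 181 (mod 3659).
Scan 785·181^i mod 3659 for i = 0, 1, …:
  i=0: 785   i=1: 3043   i=2: 1933   i=3: 2268
Match at i=3, j=2: x = 3·8 + 2 = 26.

26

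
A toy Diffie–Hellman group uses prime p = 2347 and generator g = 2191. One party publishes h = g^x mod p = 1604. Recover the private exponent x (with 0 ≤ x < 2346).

Baby-step giant-step with m = ceil(sqrt(2346)) = 49.
Baby table (2191^j mod 2347 for j=0..48):
  0:1  1:2191  2:866  3:1030  4:1263  5:120  6:56  7:652
  8:1556  9:1352  10:318  11:2026  12:789  13:1307  14:297  15:608
  16:1379  17:800  18:1938  19:435  20:203  21:1190  22:2120  23:207
  24:566  25:890  26:1980  27:924  28:1370  29:2204  30:1185  31:553
  32:571  33:110  34:1616  35:1380  36:644  37:457  38:1465  39:1466
  40:1310  41:2176  42:859  43:2122  44:2242  45:2298  46:603  47:2159
  48:1164
Giant step factor: 2191^(-49) ≡ 388 (mod 2347).
Scan 1604·388^i mod 2347 for i = 0, 1, …:
  i=0: 1604   i=1: 397   i=2: 1481   i=3: 1960
  i=4: 52   i=5: 1400   i=6: 1043   i=7: 1000
  i=8: 745   i=9: 379     …   i=24: 3
  i=25: 1164
Match at i=25, j=48: x = 25·49 + 48 = 1273.

1273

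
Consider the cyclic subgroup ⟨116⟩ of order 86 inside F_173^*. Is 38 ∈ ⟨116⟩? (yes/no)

38 ∈ ⟨116⟩ iff 38^86 ≡ 1 (mod 173), since |⟨116⟩| = 86.
38^86 mod 173 = 1.
Since 1 = 1, 38 lies in the subgroup.

yes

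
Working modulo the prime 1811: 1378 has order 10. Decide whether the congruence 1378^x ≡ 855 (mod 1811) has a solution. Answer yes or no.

yes

⟨1378⟩ has order 10; its elements mod 1811 are {1, 433, 619, 771, 855, 956, 1040, 1192, 1378, 1810}.
855 is in this set.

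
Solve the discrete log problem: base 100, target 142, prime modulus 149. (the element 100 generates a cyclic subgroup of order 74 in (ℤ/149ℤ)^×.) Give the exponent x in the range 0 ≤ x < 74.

56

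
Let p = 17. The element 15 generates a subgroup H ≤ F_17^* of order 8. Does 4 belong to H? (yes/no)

4 ∈ ⟨15⟩ iff 4^8 ≡ 1 (mod 17), since |⟨15⟩| = 8.
4^8 mod 17 = 1.
Since 1 = 1, 4 lies in the subgroup.

yes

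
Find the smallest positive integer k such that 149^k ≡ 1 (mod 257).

256

The order of 149 must divide p − 1 = 256 = 2^8.
Divisors: 1, 2, 4, 8, 16, 32, 64, 128, 256.
Check each in increasing order: 149^1 ≡ 149;  149^2 ≡ 99;  149^4 ≡ 35;  149^8 ≡ 197;  149^16 ≡ 2;  149^32 ≡ 4;  149^64 ≡ 16;  149^128 ≡ 256;  149^256 ≡ 1.
Smallest exponent giving 1 is 256.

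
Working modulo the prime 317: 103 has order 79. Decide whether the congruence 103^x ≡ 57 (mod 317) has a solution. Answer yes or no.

57 ∈ ⟨103⟩ iff 57^79 ≡ 1 (mod 317), since |⟨103⟩| = 79.
57^79 mod 317 = 1.
Since 1 = 1, 57 lies in the subgroup.

yes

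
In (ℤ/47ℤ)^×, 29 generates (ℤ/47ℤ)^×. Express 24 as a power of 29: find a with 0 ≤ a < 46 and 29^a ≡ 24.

10

Baby-step giant-step with m = ceil(sqrt(46)) = 7.
Baby table (29^j mod 47 for j=0..6):
  0:1  1:29  2:42  3:43  4:25  5:20  6:16
Giant step factor: 29^(-7) ≡ 39 (mod 47).
Scan 24·39^i mod 47 for i = 0, 1, …:
  i=0: 24   i=1: 43
Match at i=1, j=3: a = 1·7 + 3 = 10.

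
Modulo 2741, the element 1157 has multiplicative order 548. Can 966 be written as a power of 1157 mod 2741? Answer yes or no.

966 ∈ ⟨1157⟩ iff 966^548 ≡ 1 (mod 2741), since |⟨1157⟩| = 548.
966^548 mod 2741 = 1233.
Since 1233 ≠ 1, 966 does not lie in the subgroup.

no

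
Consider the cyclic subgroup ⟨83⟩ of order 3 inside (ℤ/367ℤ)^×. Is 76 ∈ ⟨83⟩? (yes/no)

no

⟨83⟩ has order 3; its elements mod 367 are {1, 83, 283}.
76 is not in this set.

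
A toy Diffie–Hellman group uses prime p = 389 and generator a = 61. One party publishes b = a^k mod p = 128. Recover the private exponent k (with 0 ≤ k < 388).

173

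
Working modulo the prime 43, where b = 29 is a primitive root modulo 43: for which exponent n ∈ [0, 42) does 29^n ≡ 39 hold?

Successive powers of 29 modulo 43:
  29^0=1  29^1=29  29^2=24  29^3=8  29^4=17  29^5=20
  29^6=21  29^7=7  29^8=31  29^9=39
So 29^9 ≡ 39 (mod 43), giving n = 9.

9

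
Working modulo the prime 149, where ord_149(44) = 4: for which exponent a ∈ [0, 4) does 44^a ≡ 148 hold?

2

Successive powers of 44 modulo 149:
  44^0=1  44^1=44  44^2=148
So 44^2 ≡ 148 (mod 149), giving a = 2.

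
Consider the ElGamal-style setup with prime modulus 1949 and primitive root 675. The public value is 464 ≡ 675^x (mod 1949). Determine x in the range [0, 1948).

Baby-step giant-step with m = ceil(sqrt(1948)) = 45.
Baby table (675^j mod 1949 for j=0..44):
  0:1  1:675  2:1508  3:522  4:1530  5:1729  6:1573  7:1519
  8:151  9:577  10:1624  11:862  12:1048  13:1862  14:1694  15:1336
  16:1362  17:1371  18:1599  19:1528  20:379  21:506  22:475  23:989
  24:1017  25:427  26:1722  27:746  28:708  29:395  30:1561  31:1215
  32:1545  33:160  34:805  35:1553  36:1662  37:1175  38:1831  39:259
  40:1364  41:772  42:717  43:623  44:1490
Giant step factor: 675^(-45) ≡ 1447 (mod 1949).
Scan 464·1447^i mod 1949 for i = 0, 1, …:
  i=0: 464   i=1: 952   i=2: 1550   i=3: 1500
  i=4: 1263   i=5: 1348   i=6: 1556   i=7: 437
  i=8: 863   i=9: 1401     …   i=31: 1626
  i=32: 379
Match at i=32, j=20: x = 32·45 + 20 = 1460.

1460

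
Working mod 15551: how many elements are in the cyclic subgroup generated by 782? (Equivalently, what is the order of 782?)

3110

The order of 782 must divide p − 1 = 15550 = 2 · 5^2 · 311.
Divisors: 1, 2, 5, 10, 25, 50, 311, 622, 1555, 3110, 7775, 15550.
Check each in increasing order: 782^1 ≡ 782;  782^2 ≡ 5035;  782^5 ≡ 9885;  782^10 ≡ 6292;  782^25 ≡ 1557;  782^50 ≡ 13844;  782^311 ≡ 2051;  782^622 ≡ 7831;  782^1555 ≡ 15550;  782^3110 ≡ 1.
Smallest exponent giving 1 is 3110.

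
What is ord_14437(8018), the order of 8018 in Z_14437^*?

The order of 8018 must divide p − 1 = 14436 = 2^2 · 3^2 · 401.
Divisors: 1, 2, 3, 4, 6, 9, 12, 18, 36, 401, 802, 1203, 1604, 2406, 3609, 4812, 7218, 14436.
Check each in increasing order: 8018^1 ≡ 8018;  8018^2 ≡ 363;  8018^3 ≡ 8697;  8018^4 ≡ 1836;  8018^6 ≡ 2366;  8018^9 ≡ 4377;  8018^12 ≡ 10837;  8018^18 ≡ 230;  8018^36 ≡ 9589;  8018^401 ≡ 103;  8018^802 ≡ 10609;  8018^1203 ≡ 9952;  8018^1604 ≡ 29;  8018^2406 ≡ 4484;  8018^3609 ≡ 1.
Smallest exponent giving 1 is 3609.

3609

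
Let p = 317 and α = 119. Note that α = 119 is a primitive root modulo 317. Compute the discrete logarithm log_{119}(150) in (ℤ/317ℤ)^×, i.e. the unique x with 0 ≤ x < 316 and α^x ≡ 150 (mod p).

176

Baby-step giant-step with m = ceil(sqrt(316)) = 18.
Baby table (119^j mod 317 for j=0..17):
  0:1  1:119  2:213  3:304  4:38  5:84  6:169  7:140
  8:176  9:22  10:82  11:248  12:31  13:202  14:263  15:231
  16:227  17:68
Giant step factor: 119^(-18) ≡ 112 (mod 317).
Scan 150·112^i mod 317 for i = 0, 1, …:
  i=0: 150   i=1: 316   i=2: 205   i=3: 136
  i=4: 16   i=5: 207   i=6: 43   i=7: 61
  i=8: 175   i=9: 263
Match at i=9, j=14: x = 9·18 + 14 = 176.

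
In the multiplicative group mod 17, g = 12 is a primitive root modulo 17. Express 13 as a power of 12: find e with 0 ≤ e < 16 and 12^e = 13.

Successive powers of 12 modulo 17:
  12^0=1  12^1=12  12^2=8  12^3=11  12^4=13
So 12^4 ≡ 13 (mod 17), giving e = 4.

4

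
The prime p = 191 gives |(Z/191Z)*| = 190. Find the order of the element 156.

95

The order of 156 must divide p − 1 = 190 = 2 · 5 · 19.
Divisors: 1, 2, 5, 10, 19, 38, 95, 190.
Check each in increasing order: 156^1 ≡ 156;  156^2 ≡ 79;  156^5 ≡ 69;  156^10 ≡ 177;  156^19 ≡ 109;  156^38 ≡ 39;  156^95 ≡ 1.
Smallest exponent giving 1 is 95.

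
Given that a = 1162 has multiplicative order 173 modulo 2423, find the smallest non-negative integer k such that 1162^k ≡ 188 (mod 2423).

Baby-step giant-step with m = ceil(sqrt(173)) = 14.
Baby table (1162^j mod 2423 for j=0..13):
  0:1  1:1162  2:633  3:1377  4:894  5:1784  6:1343  7:154
  8:2069  9:562  10:1257  11:1988  12:937  13:867
Giant step factor: 1162^(-14) ≡ 2390 (mod 2423).
Scan 188·2390^i mod 2423 for i = 0, 1, …:
  i=0: 188   i=1: 1065   i=2: 1200   i=3: 1591
  i=4: 803   i=5: 154
Match at i=5, j=7: k = 5·14 + 7 = 77.

77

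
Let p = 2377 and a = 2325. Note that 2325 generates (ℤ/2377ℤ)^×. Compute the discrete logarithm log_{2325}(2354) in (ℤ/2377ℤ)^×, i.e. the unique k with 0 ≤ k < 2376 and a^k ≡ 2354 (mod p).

2230

Baby-step giant-step with m = ceil(sqrt(2376)) = 49.
Baby table (2325^j mod 2377 for j=0..48):
  0:1  1:2325  2:327  3:2012  4:2341  5:1872  6:113  7:1255
  8:1296  9:1541  10:686  11:2360  12:884  13:1572  14:1451  15:612
  16:1454  17:456  18:58  19:1738  20:2327  21:223  22:289  23:1611
  24:1800  25:1480  26:1481  27:1429  28:1756  29:1391  30:1355  31:850
  32:963  33:2218  34:1137  35:301  36:987  37:970  38:1854  39:1049
  40:123  41:735  42:2189  43:268  44:326  45:2064  46:2014  47:2237
  48:149
Giant step factor: 2325^(-49) ≡ 1306 (mod 2377).
Scan 2354·1306^i mod 2377 for i = 0, 1, …:
  i=0: 2354   i=1: 863   i=2: 380   i=3: 1864
  i=4: 336   i=5: 1448   i=6: 1373   i=7: 880
  i=8: 1189   i=9: 653     …   i=44: 1985
  i=45: 1480
Match at i=45, j=25: k = 45·49 + 25 = 2230.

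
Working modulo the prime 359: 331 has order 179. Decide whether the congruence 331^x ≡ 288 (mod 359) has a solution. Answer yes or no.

yes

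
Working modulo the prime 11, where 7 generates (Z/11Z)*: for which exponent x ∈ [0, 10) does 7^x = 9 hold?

8

Successive powers of 7 modulo 11:
  7^0=1  7^1=7  7^2=5  7^3=2  7^4=3  7^5=10
  7^6=4  7^7=6  7^8=9
So 7^8 ≡ 9 (mod 11), giving x = 8.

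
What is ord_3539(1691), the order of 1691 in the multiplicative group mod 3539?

3538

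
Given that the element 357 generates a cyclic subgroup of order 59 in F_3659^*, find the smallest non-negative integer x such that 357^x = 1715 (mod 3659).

Baby-step giant-step with m = ceil(sqrt(59)) = 8.
Baby table (357^j mod 3659 for j=0..7):
  0:1  1:357  2:3043  3:3287  4:2579  5:2294  6:3001  7:2929
Giant step factor: 357^(-8) ≡ 1649 (mod 3659).
Scan 1715·1649^i mod 3659 for i = 0, 1, …:
  i=0: 1715   i=1: 3287
Match at i=1, j=3: x = 1·8 + 3 = 11.

11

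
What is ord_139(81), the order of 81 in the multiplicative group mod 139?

69

The order of 81 must divide p − 1 = 138 = 2 · 3 · 23.
Divisors: 1, 2, 3, 6, 23, 46, 69, 138.
Check each in increasing order: 81^1 ≡ 81;  81^2 ≡ 28;  81^3 ≡ 44;  81^6 ≡ 129;  81^23 ≡ 96;  81^46 ≡ 42;  81^69 ≡ 1.
Smallest exponent giving 1 is 69.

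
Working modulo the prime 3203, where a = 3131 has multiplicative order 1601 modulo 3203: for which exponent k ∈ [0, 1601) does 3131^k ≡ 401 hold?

659

Baby-step giant-step with m = ceil(sqrt(1601)) = 41.
Baby table (3131^j mod 3203 for j=0..40):
  0:1  1:3131  2:1981  3:1503  4:686  5:1856  6:894  7:2895
  8:2958  9:1625  10:1511  11:110  12:1689  13:106  14:1977  15:1791
  16:2371  17:2250  18:1353  19:1877  20:2585  21:2857  22:2491  23:16
  24:2051  25:2869  26:1627  27:1367  28:869  29:1492  30:1478  31:2486
  32:376  33:1755  34:1760  35:1400  36:1696  37:2805  38:3032  39:2703
  40:767
Giant step factor: 3131^(-41) ≡ 808 (mod 3203).
Scan 401·808^i mod 3203 for i = 0, 1, …:
  i=0: 401   i=1: 505   i=2: 1259   i=3: 1921
  i=4: 1916   i=5: 1079   i=6: 616   i=7: 1263
  i=8: 1950   i=9: 2927     …   i=15: 870
  i=16: 1503
Match at i=16, j=3: k = 16·41 + 3 = 659.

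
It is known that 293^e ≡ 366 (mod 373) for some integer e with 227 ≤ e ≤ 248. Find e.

228

Compute 293^227 mod 373 = 98, then multiply by 293 repeatedly:
  293^227=98  293^228=366
Found 366 at exponent 228.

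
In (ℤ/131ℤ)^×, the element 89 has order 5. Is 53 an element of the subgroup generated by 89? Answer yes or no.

⟨89⟩ has order 5; its elements mod 131 are {1, 53, 58, 61, 89}.
53 is in this set.

yes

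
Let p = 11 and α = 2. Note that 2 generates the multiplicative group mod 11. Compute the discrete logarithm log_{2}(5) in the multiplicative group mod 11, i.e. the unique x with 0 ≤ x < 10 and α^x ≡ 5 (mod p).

Successive powers of 2 modulo 11:
  2^0=1  2^1=2  2^2=4  2^3=8  2^4=5
So 2^4 ≡ 5 (mod 11), giving x = 4.

4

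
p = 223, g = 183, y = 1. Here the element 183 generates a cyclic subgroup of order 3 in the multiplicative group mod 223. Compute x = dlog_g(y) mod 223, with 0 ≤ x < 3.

0

Successive powers of 183 modulo 223:
  183^0=1
So 183^0 ≡ 1 (mod 223), giving x = 0.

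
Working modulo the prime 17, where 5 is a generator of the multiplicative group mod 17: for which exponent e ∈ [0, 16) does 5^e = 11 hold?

11

Successive powers of 5 modulo 17:
  5^0=1  5^1=5  5^2=8  5^3=6  5^4=13  5^5=14
  5^6=2  5^7=10  5^8=16  5^9=12  5^10=9  5^11=11
So 5^11 ≡ 11 (mod 17), giving e = 11.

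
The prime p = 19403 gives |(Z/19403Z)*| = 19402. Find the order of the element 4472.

19402

The order of 4472 must divide p − 1 = 19402 = 2 · 89 · 109.
Divisors: 1, 2, 89, 109, 178, 218, 9701, 19402.
Check each in increasing order: 4472^1 ≡ 4472;  4472^2 ≡ 13694;  4472^89 ≡ 13945;  4472^109 ≡ 12571;  4472^178 ≡ 6159;  4472^218 ≡ 12009;  4472^9701 ≡ 19402;  4472^19402 ≡ 1.
Smallest exponent giving 1 is 19402.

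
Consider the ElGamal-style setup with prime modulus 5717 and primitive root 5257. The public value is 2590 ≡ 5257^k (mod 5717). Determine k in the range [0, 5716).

812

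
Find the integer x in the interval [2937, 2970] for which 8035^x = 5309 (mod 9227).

2952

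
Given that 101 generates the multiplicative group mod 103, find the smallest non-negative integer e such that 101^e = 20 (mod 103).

31

Baby-step giant-step with m = ceil(sqrt(102)) = 11.
Baby table (101^j mod 103 for j=0..10):
  0:1  1:101  2:4  3:95  4:16  5:71  6:64  7:78
  8:50  9:3  10:97
Giant step factor: 101^(-11) ≡ 43 (mod 103).
Scan 20·43^i mod 103 for i = 0, 1, …:
  i=0: 20   i=1: 36   i=2: 3
Match at i=2, j=9: e = 2·11 + 9 = 31.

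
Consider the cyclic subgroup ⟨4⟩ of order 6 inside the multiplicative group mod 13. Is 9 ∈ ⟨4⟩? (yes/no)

⟨4⟩ has order 6; its elements mod 13 are {1, 3, 4, 9, 10, 12}.
9 is in this set.

yes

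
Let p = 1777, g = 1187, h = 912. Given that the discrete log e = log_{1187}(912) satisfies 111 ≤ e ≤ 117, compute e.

Compute 1187^111 mod 1777 = 912, then multiply by 1187 repeatedly:
  1187^111=912
Found 912 at exponent 111.

111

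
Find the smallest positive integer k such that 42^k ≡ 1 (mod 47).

23

The order of 42 must divide p − 1 = 46 = 2 · 23.
Divisors: 1, 2, 23, 46.
Check each in increasing order: 42^1 ≡ 42;  42^2 ≡ 25;  42^23 ≡ 1.
Smallest exponent giving 1 is 23.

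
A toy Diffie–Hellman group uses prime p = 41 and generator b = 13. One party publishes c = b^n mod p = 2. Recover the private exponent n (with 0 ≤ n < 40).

Successive powers of 13 modulo 41:
  13^0=1  13^1=13  13^2=5  13^3=24  13^4=25  13^5=38
  13^6=2
So 13^6 ≡ 2 (mod 41), giving n = 6.

6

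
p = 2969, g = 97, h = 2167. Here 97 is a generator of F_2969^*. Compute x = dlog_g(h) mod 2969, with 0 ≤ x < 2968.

254

Baby-step giant-step with m = ceil(sqrt(2968)) = 55.
Baby table (97^j mod 2969 for j=0..54):
  0:1  1:97  2:502  3:1190  4:2608  5:611  6:2856  7:915
  8:2654  9:2104  10:2196  11:2213  12:893  13:520  14:2936  15:2737
  16:1248  17:2296  18:37  19:620  20:760  21:2464  22:1488  23:1824
  24:1757  25:1196  26:221  27:654  28:1089  29:1718  30:382  31:1426
  32:1748  33:323  34:1641  35:1820  36:1369  37:2157  38:1399  39:2098
  40:1614  41:2170  42:2660  43:2686  44:2239  45:446  46:1696  47:1217
  48:2258  49:2289  50:2327  51:75  52:1337  53:2022  54:180
Giant step factor: 97^(-55) ≡ 2709 (mod 2969).
Scan 2167·2709^i mod 2969 for i = 0, 1, …:
  i=0: 2167   i=1: 690   i=2: 1709   i=3: 1010
  i=4: 1641
Match at i=4, j=34: x = 4·55 + 34 = 254.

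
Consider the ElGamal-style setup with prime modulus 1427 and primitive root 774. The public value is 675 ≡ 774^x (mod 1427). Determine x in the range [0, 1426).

312

Baby-step giant-step with m = ceil(sqrt(1426)) = 38.
Baby table (774^j mod 1427 for j=0..37):
  0:1  1:774  2:1163  3:1152  4:1200  5:1250  6:1421  7:1064
  8:157  9:223  10:1362  11:1062  12:36  13:751  14:485  15:89
  16:390  17:763  18:1211  19:1202  20:1371  21:893  22:514  23:1130
  24:1296  25:1350  26:336  27:350  28:1197  29:355  30:786  31:462
  32:838  33:754  34:1380  35:724  36:992  37:82
Giant step factor: 774^(-38) ≡ 1001 (mod 1427).
Scan 675·1001^i mod 1427 for i = 0, 1, …:
  i=0: 675   i=1: 704   i=2: 1193   i=3: 1221
  i=4: 709   i=5: 490   i=6: 1029   i=7: 1162
  i=8: 157
Match at i=8, j=8: x = 8·38 + 8 = 312.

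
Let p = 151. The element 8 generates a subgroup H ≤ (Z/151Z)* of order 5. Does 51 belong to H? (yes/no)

no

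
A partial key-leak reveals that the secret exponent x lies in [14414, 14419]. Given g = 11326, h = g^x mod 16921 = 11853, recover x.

14419

Compute 11326^14414 mod 16921 = 13842, then multiply by 11326 repeatedly:
  11326^14414=13842  11326^14415=1427  11326^14416=2647  11326^14417=12831  11326^14418=6358
  11326^14419=11853
Found 11853 at exponent 14419.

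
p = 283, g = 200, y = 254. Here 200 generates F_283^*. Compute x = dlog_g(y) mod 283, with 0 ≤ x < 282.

9

Successive powers of 200 modulo 283:
  200^0=1  200^1=200  200^2=97  200^3=156  200^4=70  200^5=133
  200^6=281  200^7=166  200^8=89  200^9=254
So 200^9 ≡ 254 (mod 283), giving x = 9.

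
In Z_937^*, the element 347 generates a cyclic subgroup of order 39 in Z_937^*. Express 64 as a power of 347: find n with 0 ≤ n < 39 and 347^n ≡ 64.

Successive powers of 347 modulo 937:
  347^0=1  347^1=347  347^2=473  347^3=156  347^4=723  347^5=702
  347^6=911  347^7=348  347^8=820  347^9=629  347^10=879  347^11=488
  347^12=676  347^13=322  347^14=231  347^15=512  347^16=571  347^17=430
  347^18=227  347^19=61  347^20=553  347^21=743  347^22=146  347^23=64
So 347^23 ≡ 64 (mod 937), giving n = 23.

23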